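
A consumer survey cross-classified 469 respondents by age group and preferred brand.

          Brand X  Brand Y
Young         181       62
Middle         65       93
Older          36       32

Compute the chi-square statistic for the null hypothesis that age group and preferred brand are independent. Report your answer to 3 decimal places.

Row totals: 243, 158, 68. Column totals: 282, 187. Grand total N = 469.
Expected counts (row total × column total / N):
  Young, Brand X: 243×282/469 = 146.1109
  Young, Brand Y: 243×187/469 = 96.8891
  Middle, Brand X: 158×282/469 = 95.0021
  Middle, Brand Y: 158×187/469 = 62.9979
  Older, Brand X: 68×282/469 = 40.8870
  Older, Brand Y: 68×187/469 = 27.1130
Contributions (O − E)²/E:
  (181 − 146.1109)²/146.1109 = 8.3310
  (62 − 96.8891)²/96.8891 = 12.5633
  (65 − 95.0021)²/95.0021 = 9.4748
  (93 − 62.9979)²/62.9979 = 14.2882
  (36 − 40.8870)²/40.8870 = 0.5841
  (32 − 27.1130)²/27.1130 = 0.8809
χ² = 8.3310 + 12.5633 + 9.4748 + 14.2882 + 0.5841 + 0.8809 = 46.122

46.122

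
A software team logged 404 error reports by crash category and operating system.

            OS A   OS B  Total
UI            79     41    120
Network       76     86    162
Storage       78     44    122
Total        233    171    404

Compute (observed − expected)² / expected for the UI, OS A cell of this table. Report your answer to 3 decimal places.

Row total (UI) = 120; column total (OS A) = 233; N = 404.
Expected count E = 120 × 233 / 404 = 69.2079.
Contribution = (O − E)²/E = (79 − 69.2079)² / 69.2079 = 1.385.

1.385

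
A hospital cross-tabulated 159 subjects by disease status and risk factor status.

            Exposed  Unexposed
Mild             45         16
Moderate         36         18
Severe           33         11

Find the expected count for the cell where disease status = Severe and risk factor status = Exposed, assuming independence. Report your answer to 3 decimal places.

Row total (Severe) = 44; column total (Exposed) = 114; grand total N = 159.
Expected count = (row total × column total) / N = 44 × 114 / 159 = 31.547.

31.547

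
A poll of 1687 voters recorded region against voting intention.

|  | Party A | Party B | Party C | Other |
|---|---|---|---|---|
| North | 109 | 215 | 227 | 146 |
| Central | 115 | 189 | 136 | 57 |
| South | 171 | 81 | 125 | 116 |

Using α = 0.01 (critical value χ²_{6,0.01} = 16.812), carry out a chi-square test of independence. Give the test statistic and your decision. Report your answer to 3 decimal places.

114.175; reject H₀

Row totals: 697, 497, 493. Column totals: 395, 485, 488, 319. Grand total N = 1687.
Expected counts (row total × column total / N):
  North, Party A: 697×395/1687 = 163.1980
  North, Party B: 697×485/1687 = 200.3823
  North, Party C: 697×488/1687 = 201.6218
  North, Other: 697×319/1687 = 131.7979
  Central, Party A: 497×395/1687 = 116.3693
  Central, Party B: 497×485/1687 = 142.8838
  Central, Party C: 497×488/1687 = 143.7676
  Central, Other: 497×319/1687 = 93.9793
  South, Party A: 493×395/1687 = 115.4327
  South, Party B: 493×485/1687 = 141.7338
  South, Party C: 493×488/1687 = 142.6106
  South, Other: 493×319/1687 = 93.2229
Contributions (O − E)²/E:
  (109 − 163.1980)²/163.1980 = 17.9991
  (215 − 200.3823)²/200.3823 = 1.0663
  (227 − 201.6218)²/201.6218 = 3.1944
  (146 − 131.7979)²/131.7979 = 1.5304
  (115 − 116.3693)²/116.3693 = 0.0161
  (189 − 142.8838)²/142.8838 = 14.8841
  (136 − 143.7676)²/143.7676 = 0.4197
  (57 − 93.9793)²/93.9793 = 14.5507
  (171 − 115.4327)²/115.4327 = 26.7491
  (81 − 141.7338)²/141.7338 = 26.0248
  (125 − 142.6106)²/142.6106 = 2.1747
  (116 − 93.2229)²/93.2229 = 5.5651
χ² = 17.9991 + 1.0663 + 3.1944 + 1.5304 + 0.0161 + 14.8841 + 0.4197 + 14.5507 + 26.7491 + 26.0248 + 2.1747 + 5.5651 = 114.175
df = (3−1)(4−1) = 6. Since 114.175 > 16.812, reject the null hypothesis of independence at α = 0.01.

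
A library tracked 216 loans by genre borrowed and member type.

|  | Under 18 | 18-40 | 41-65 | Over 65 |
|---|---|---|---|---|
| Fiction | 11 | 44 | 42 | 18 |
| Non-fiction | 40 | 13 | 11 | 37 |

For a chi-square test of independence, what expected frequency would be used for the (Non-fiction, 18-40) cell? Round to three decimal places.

Row total (Non-fiction) = 101; column total (18-40) = 57; grand total N = 216.
Expected count = (row total × column total) / N = 101 × 57 / 216 = 26.653.

26.653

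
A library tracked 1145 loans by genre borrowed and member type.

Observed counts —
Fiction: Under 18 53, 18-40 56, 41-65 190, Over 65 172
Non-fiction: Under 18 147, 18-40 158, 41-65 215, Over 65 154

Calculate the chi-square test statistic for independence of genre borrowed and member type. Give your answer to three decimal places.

Row totals: 471, 674. Column totals: 200, 214, 405, 326. Grand total N = 1145.
Expected counts (row total × column total / N):
  Fiction, Under 18: 471×200/1145 = 82.27074
  Fiction, 18-40: 471×214/1145 = 88.02969
  Fiction, 41-65: 471×405/1145 = 166.59825
  Fiction, Over 65: 471×326/1145 = 134.10131
  Non-fiction, Under 18: 674×200/1145 = 117.72926
  Non-fiction, 18-40: 674×214/1145 = 125.97031
  Non-fiction, 41-65: 674×405/1145 = 238.40175
  Non-fiction, Over 65: 674×326/1145 = 191.89869
Contributions (O − E)²/E:
  (53 − 82.27074)²/82.27074 = 10.4141
  (56 − 88.02969)²/88.02969 = 11.6540
  (190 − 166.59825)²/166.59825 = 3.2872
  (172 − 134.10131)²/134.10131 = 10.7106
  (147 − 117.72926)²/117.72926 = 7.2775
  (158 − 125.97031)²/125.97031 = 8.1440
  (215 − 238.40175)²/238.40175 = 2.2971
  (154 − 191.89869)²/191.89869 = 7.4847
χ² = 10.4141 + 11.6540 + 3.2872 + 10.7106 + 7.2775 + 8.1440 + 2.2971 + 7.4847 = 61.269

61.269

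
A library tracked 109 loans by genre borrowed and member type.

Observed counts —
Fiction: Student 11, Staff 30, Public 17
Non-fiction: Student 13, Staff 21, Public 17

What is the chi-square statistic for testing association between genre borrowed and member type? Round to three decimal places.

Row totals: 58, 51. Column totals: 24, 51, 34. Grand total N = 109.
Expected counts (row total × column total / N):
  Fiction, Student: 58×24/109 = 12.7706
  Fiction, Staff: 58×51/109 = 27.1376
  Fiction, Public: 58×34/109 = 18.0917
  Non-fiction, Student: 51×24/109 = 11.2294
  Non-fiction, Staff: 51×51/109 = 23.8624
  Non-fiction, Public: 51×34/109 = 15.9083
Contributions (O − E)²/E:
  (11 − 12.7706)²/12.7706 = 0.2455
  (30 − 27.1376)²/27.1376 = 0.3019
  (17 − 18.0917)²/18.0917 = 0.0659
  (13 − 11.2294)²/11.2294 = 0.2792
  (21 − 23.8624)²/23.8624 = 0.3434
  (17 − 15.9083)²/15.9083 = 0.0749
χ² = 0.2455 + 0.3019 + 0.0659 + 0.2792 + 0.3434 + 0.0749 = 1.311

1.311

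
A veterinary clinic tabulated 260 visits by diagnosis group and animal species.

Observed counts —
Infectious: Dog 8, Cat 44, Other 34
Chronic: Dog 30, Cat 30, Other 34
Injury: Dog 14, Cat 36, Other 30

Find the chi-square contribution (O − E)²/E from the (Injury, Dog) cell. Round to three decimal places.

Row total (Injury) = 80; column total (Dog) = 52; N = 260.
Expected count E = 80 × 52 / 260 = 16.0000.
Contribution = (O − E)²/E = (14 − 16.0000)² / 16.0000 = 0.250.

0.250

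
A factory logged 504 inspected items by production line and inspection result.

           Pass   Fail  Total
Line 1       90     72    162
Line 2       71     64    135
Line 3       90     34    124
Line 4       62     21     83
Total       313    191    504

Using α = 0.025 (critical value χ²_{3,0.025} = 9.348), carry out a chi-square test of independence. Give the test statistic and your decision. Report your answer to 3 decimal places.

Grand total N = 504.
Expected counts (row total × column total / N):
  Line 1, Pass: 162×313/504 = 100.6071
  Line 1, Fail: 162×191/504 = 61.3929
  Line 2, Pass: 135×313/504 = 83.8393
  Line 2, Fail: 135×191/504 = 51.1607
  Line 3, Pass: 124×313/504 = 77.0079
  Line 3, Fail: 124×191/504 = 46.9921
  Line 4, Pass: 83×313/504 = 51.5456
  Line 4, Fail: 83×191/504 = 31.4544
Contributions (O − E)²/E:
  (90 − 100.6071)²/100.6071 = 1.1183
  (72 − 61.3929)²/61.3929 = 1.8326
  (71 − 83.8393)²/83.8393 = 1.9662
  (64 − 51.1607)²/51.1607 = 3.2222
  (90 − 77.0079)²/77.0079 = 2.1919
  (34 − 46.9921)²/46.9921 = 3.5920
  (62 − 51.5456)²/51.5456 = 2.1203
  (21 − 31.4544)²/31.4544 = 3.4747
χ² = 1.1183 + 1.8326 + 1.9662 + 3.2222 + 2.1919 + 3.5920 + 2.1203 + 3.4747 = 19.518
df = (4−1)(2−1) = 3. Since 19.518 > 9.348, reject the null hypothesis of independence at α = 0.025.

19.518; reject H₀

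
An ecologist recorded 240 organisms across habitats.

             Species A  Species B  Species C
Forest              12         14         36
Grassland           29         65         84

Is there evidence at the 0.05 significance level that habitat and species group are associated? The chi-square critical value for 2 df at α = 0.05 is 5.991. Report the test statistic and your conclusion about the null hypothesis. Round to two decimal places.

Row totals: 62, 178. Column totals: 41, 79, 120. Grand total N = 240.
Expected counts (row total × column total / N):
  Forest, Species A: 62×41/240 = 10.592
  Forest, Species B: 62×79/240 = 20.408
  Forest, Species C: 62×120/240 = 31.000
  Grassland, Species A: 178×41/240 = 30.408
  Grassland, Species B: 178×79/240 = 58.592
  Grassland, Species C: 178×120/240 = 89.000
Contributions (O − E)²/E:
  (12 − 10.592)²/10.592 = 0.1872
  (14 − 20.408)²/20.408 = 2.0121
  (36 − 31.000)²/31.000 = 0.8065
  (29 − 30.408)²/30.408 = 0.0652
  (65 − 58.592)²/58.592 = 0.7008
  (84 − 89.000)²/89.000 = 0.2809
χ² = 0.1872 + 2.0121 + 0.8065 + 0.0652 + 0.7008 + 0.2809 = 4.05
df = (2−1)(3−1) = 2. Since 4.05 < 5.991, fail to reject the null hypothesis of independence at α = 0.05.

4.05; fail to reject H₀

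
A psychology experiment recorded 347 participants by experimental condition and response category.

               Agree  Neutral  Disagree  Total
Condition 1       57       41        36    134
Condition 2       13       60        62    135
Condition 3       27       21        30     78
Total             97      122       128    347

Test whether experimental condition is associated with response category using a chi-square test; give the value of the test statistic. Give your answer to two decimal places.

39.95

Grand total N = 347.
Expected counts (row total × column total / N):
  Condition 1, Agree: 134×97/347 = 37.4582
  Condition 1, Neutral: 134×122/347 = 47.1124
  Condition 1, Disagree: 134×128/347 = 49.4294
  Condition 2, Agree: 135×97/347 = 37.7378
  Condition 2, Neutral: 135×122/347 = 47.4640
  Condition 2, Disagree: 135×128/347 = 49.7983
  Condition 3, Agree: 78×97/347 = 21.8040
  Condition 3, Neutral: 78×122/347 = 27.4236
  Condition 3, Disagree: 78×128/347 = 28.7723
Contributions (O − E)²/E:
  (57 − 37.4582)²/37.4582 = 10.1949
  (41 − 47.1124)²/47.1124 = 0.7930
  (36 − 49.4294)²/49.4294 = 3.6486
  (13 − 37.7378)²/37.7378 = 16.2161
  (60 − 47.4640)²/47.4640 = 3.3110
  (62 − 49.7983)²/49.7983 = 2.9897
  (27 − 21.8040)²/21.8040 = 1.2382
  (21 − 27.4236)²/27.4236 = 1.5046
  (30 − 28.7723)²/28.7723 = 0.0524
χ² = 10.1949 + 0.7930 + 3.6486 + 16.2161 + 3.3110 + 2.9897 + 1.2382 + 1.5046 + 0.0524 = 39.95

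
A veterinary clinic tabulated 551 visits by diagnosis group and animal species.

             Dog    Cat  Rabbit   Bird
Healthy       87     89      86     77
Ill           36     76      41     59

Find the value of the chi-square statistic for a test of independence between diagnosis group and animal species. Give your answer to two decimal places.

Row totals: 339, 212. Column totals: 123, 165, 127, 136. Grand total N = 551.
Expected counts (row total × column total / N):
  Healthy, Dog: 339×123/551 = 75.675
  Healthy, Cat: 339×165/551 = 101.515
  Healthy, Rabbit: 339×127/551 = 78.136
  Healthy, Bird: 339×136/551 = 83.673
  Ill, Dog: 212×123/551 = 47.325
  Ill, Cat: 212×165/551 = 63.485
  Ill, Rabbit: 212×127/551 = 48.864
  Ill, Bird: 212×136/551 = 52.327
Contributions (O − E)²/E:
  (87 − 75.675)²/75.675 = 1.6948
  (89 − 101.515)²/101.515 = 1.5429
  (86 − 78.136)²/78.136 = 0.7915
  (77 − 83.673)²/83.673 = 0.5322
  (36 − 47.325)²/47.325 = 2.7101
  (76 − 63.485)²/63.485 = 2.4671
  (41 − 48.864)²/48.864 = 1.2656
  (59 − 52.327)²/52.327 = 0.8510
χ² = 1.6948 + 1.5429 + 0.7915 + 0.5322 + 2.7101 + 2.4671 + 1.2656 + 0.8510 = 11.86

11.86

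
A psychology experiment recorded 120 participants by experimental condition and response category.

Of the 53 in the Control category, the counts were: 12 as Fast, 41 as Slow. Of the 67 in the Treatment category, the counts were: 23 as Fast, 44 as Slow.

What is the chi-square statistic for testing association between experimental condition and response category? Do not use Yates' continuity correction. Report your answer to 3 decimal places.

Row totals: 53, 67. Column totals: 35, 85. Grand total N = 120.
Expected counts (row total × column total / N):
  Control, Fast: 53×35/120 = 15.4583
  Control, Slow: 53×85/120 = 37.5417
  Treatment, Fast: 67×35/120 = 19.5417
  Treatment, Slow: 67×85/120 = 47.4583
Contributions (O − E)²/E:
  (12 − 15.4583)²/15.4583 = 0.7737
  (41 − 37.5417)²/37.5417 = 0.3186
  (23 − 19.5417)²/19.5417 = 0.6120
  (44 − 47.4583)²/47.4583 = 0.2520
χ² = 0.7737 + 0.3186 + 0.6120 + 0.2520 = 1.956

1.956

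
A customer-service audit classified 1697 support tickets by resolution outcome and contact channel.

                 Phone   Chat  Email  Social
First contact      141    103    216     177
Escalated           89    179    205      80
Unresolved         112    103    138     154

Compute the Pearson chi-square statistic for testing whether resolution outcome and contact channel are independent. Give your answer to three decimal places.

Row totals: 637, 553, 507. Column totals: 342, 385, 559, 411. Grand total N = 1697.
Expected counts (row total × column total / N):
  First contact, Phone: 637×342/1697 = 128.37596
  First contact, Chat: 637×385/1697 = 144.51679
  First contact, Email: 637×559/1697 = 209.83088
  First contact, Social: 637×411/1697 = 154.27637
  Escalated, Phone: 553×342/1697 = 111.44726
  Escalated, Chat: 553×385/1697 = 125.45963
  Escalated, Email: 553×559/1697 = 182.16087
  Escalated, Social: 553×411/1697 = 133.93223
  Unresolved, Phone: 507×342/1697 = 102.17678
  Unresolved, Chat: 507×385/1697 = 115.02357
  Unresolved, Email: 507×559/1697 = 167.00825
  Unresolved, Social: 507×411/1697 = 122.79140
Contributions (O − E)²/E:
  (141 − 128.37596)²/128.37596 = 1.2414
  (103 − 144.51679)²/144.51679 = 11.9269
  (216 − 209.83088)²/209.83088 = 0.1814
  (177 − 154.27637)²/154.27637 = 3.3470
  (89 − 111.44726)²/111.44726 = 4.5212
  (179 − 125.45963)²/125.45963 = 22.8486
  (205 − 182.16087)²/182.16087 = 2.8635
  (80 − 133.93223)²/133.93223 = 21.7176
  (112 − 102.17678)²/102.17678 = 0.9444
  (103 − 115.02357)²/115.02357 = 1.2568
  (138 − 167.00825)²/167.00825 = 5.0385
  (154 − 122.79140)²/122.79140 = 7.9320
χ² = 1.2414 + 11.9269 + 0.1814 + 3.3470 + 4.5212 + 22.8486 + 2.8635 + 21.7176 + 0.9444 + 1.2568 + 5.0385 + 7.9320 = 83.819

83.819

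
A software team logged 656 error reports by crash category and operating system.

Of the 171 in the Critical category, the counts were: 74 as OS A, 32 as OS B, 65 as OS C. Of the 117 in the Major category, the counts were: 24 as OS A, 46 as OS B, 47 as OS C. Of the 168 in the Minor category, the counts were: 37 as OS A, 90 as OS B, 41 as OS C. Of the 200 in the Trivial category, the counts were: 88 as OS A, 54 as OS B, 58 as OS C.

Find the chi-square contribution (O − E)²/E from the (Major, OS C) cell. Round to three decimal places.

2.332

Row total (Major) = 117; column total (OS C) = 211; N = 656.
Expected count E = 117 × 211 / 656 = 37.6326.
Contribution = (O − E)²/E = (47 − 37.6326)² / 37.6326 = 2.332.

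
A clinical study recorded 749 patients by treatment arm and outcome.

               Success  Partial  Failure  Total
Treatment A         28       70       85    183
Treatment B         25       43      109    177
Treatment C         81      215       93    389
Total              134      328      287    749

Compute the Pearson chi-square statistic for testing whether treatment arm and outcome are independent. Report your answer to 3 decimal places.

81.549

Grand total N = 749.
Expected counts (row total × column total / N):
  Treatment A, Success: 183×134/749 = 32.73965
  Treatment A, Partial: 183×328/749 = 80.13885
  Treatment A, Failure: 183×287/749 = 70.12150
  Treatment B, Success: 177×134/749 = 31.66622
  Treatment B, Partial: 177×328/749 = 77.51135
  Treatment B, Failure: 177×287/749 = 67.82243
  Treatment C, Success: 389×134/749 = 69.59413
  Treatment C, Partial: 389×328/749 = 170.34980
  Treatment C, Failure: 389×287/749 = 149.05607
Contributions (O − E)²/E:
  (28 − 32.73965)²/32.73965 = 0.6861
  (70 − 80.13885)²/80.13885 = 1.2827
  (85 − 70.12150)²/70.12150 = 3.1569
  (25 − 31.66622)²/31.66622 = 1.4033
  (43 − 77.51135)²/77.51135 = 15.3659
  (109 − 67.82243)²/67.82243 = 25.0005
  (81 − 69.59413)²/69.59413 = 1.8693
  (215 − 170.34980)²/170.34980 = 11.7032
  (93 − 149.05607)²/149.05607 = 21.0812
χ² = 0.6861 + 1.2827 + 3.1569 + 1.4033 + 15.3659 + 25.0005 + 1.8693 + 11.7032 + 21.0812 = 81.549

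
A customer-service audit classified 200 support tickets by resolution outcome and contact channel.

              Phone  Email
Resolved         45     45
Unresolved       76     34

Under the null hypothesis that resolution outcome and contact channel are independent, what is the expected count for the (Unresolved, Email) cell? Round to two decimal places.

Row total (Unresolved) = 110; column total (Email) = 79; grand total N = 200.
Expected count = (row total × column total) / N = 110 × 79 / 200 = 43.45.

43.45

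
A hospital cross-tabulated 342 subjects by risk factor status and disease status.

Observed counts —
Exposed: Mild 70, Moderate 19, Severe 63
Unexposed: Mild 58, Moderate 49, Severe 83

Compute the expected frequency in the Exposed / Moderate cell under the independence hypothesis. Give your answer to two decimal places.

30.22

Row total (Exposed) = 152; column total (Moderate) = 68; grand total N = 342.
Expected count = (row total × column total) / N = 152 × 68 / 342 = 30.22.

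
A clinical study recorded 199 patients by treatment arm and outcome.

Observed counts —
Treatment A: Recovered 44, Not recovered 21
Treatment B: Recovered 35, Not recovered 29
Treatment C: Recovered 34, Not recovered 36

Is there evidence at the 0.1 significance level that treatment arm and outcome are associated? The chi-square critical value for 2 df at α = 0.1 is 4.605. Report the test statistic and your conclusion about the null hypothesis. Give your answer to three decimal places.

Row totals: 65, 64, 70. Column totals: 113, 86. Grand total N = 199.
Expected counts (row total × column total / N):
  Treatment A, Recovered: 65×113/199 = 36.9095
  Treatment A, Not recovered: 65×86/199 = 28.0905
  Treatment B, Recovered: 64×113/199 = 36.3417
  Treatment B, Not recovered: 64×86/199 = 27.6583
  Treatment C, Recovered: 70×113/199 = 39.7487
  Treatment C, Not recovered: 70×86/199 = 30.2513
Contributions (O − E)²/E:
  (44 − 36.9095)²/36.9095 = 1.3621
  (21 − 28.0905)²/28.0905 = 1.7898
  (35 − 36.3417)²/36.3417 = 0.0495
  (29 − 27.6583)²/27.6583 = 0.0651
  (34 − 39.7487)²/39.7487 = 0.8314
  (36 − 30.2513)²/30.2513 = 1.0924
χ² = 1.3621 + 1.7898 + 0.0495 + 0.0651 + 0.8314 + 1.0924 = 5.190
df = (3−1)(2−1) = 2. Since 5.190 > 4.605, reject the null hypothesis of independence at α = 0.1.

5.190; reject H₀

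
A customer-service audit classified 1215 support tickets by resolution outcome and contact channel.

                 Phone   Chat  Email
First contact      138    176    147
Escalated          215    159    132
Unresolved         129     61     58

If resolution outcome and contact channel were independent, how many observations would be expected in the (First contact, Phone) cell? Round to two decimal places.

182.88

Row total (First contact) = 461; column total (Phone) = 482; grand total N = 1215.
Expected count = (row total × column total) / N = 461 × 482 / 1215 = 182.88.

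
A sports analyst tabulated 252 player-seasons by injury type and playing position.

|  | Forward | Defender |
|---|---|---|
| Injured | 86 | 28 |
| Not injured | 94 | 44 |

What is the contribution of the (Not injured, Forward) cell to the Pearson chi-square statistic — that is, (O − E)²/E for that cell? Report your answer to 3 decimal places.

Row total (Not injured) = 138; column total (Forward) = 180; N = 252.
Expected count E = 138 × 180 / 252 = 98.5714.
Contribution = (O − E)²/E = (94 − 98.5714)² / 98.5714 = 0.212.

0.212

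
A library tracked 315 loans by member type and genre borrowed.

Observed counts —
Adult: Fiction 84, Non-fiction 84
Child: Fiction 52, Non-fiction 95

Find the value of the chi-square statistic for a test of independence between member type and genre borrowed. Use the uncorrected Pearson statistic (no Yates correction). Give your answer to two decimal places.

6.84

Row totals: 168, 147. Column totals: 136, 179. Grand total N = 315.
Expected counts (row total × column total / N):
  Adult, Fiction: 168×136/315 = 72.533
  Adult, Non-fiction: 168×179/315 = 95.467
  Child, Fiction: 147×136/315 = 63.467
  Child, Non-fiction: 147×179/315 = 83.533
Contributions (O − E)²/E:
  (84 − 72.533)²/72.533 = 1.8129
  (84 − 95.467)²/95.467 = 1.3774
  (52 − 63.467)²/63.467 = 2.0718
  (95 − 83.533)²/83.533 = 1.5741
χ² = 1.8129 + 1.3774 + 2.0718 + 1.5741 = 6.84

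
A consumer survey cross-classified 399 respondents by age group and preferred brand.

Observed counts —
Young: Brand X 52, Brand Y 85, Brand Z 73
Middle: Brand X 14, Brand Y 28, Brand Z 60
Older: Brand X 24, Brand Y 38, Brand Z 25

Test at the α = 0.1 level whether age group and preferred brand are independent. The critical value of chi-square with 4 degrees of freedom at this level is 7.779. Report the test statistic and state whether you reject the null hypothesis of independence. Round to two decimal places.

22.39; reject H₀

Row totals: 210, 102, 87. Column totals: 90, 151, 158. Grand total N = 399.
Expected counts (row total × column total / N):
  Young, Brand X: 210×90/399 = 47.368
  Young, Brand Y: 210×151/399 = 79.474
  Young, Brand Z: 210×158/399 = 83.158
  Middle, Brand X: 102×90/399 = 23.008
  Middle, Brand Y: 102×151/399 = 38.602
  Middle, Brand Z: 102×158/399 = 40.391
  Older, Brand X: 87×90/399 = 19.624
  Older, Brand Y: 87×151/399 = 32.925
  Older, Brand Z: 87×158/399 = 34.451
Contributions (O − E)²/E:
  (52 − 47.368)²/47.368 = 0.4530
  (85 − 79.474)²/79.474 = 0.3842
  (73 − 83.158)²/83.158 = 1.2408
  (14 − 23.008)²/23.008 = 3.5268
  (28 − 38.602)²/38.602 = 2.9118
  (60 − 40.391)²/40.391 = 9.5198
  (24 − 19.624)²/19.624 = 0.9758
  (38 − 32.925)²/32.925 = 0.7823
  (25 − 34.451)²/34.451 = 2.5927
χ² = 0.4530 + 0.3842 + 1.2408 + 3.5268 + 2.9118 + 9.5198 + 0.9758 + 0.7823 + 2.5927 = 22.39
df = (3−1)(3−1) = 4. Since 22.39 > 7.779, reject the null hypothesis of independence at α = 0.1.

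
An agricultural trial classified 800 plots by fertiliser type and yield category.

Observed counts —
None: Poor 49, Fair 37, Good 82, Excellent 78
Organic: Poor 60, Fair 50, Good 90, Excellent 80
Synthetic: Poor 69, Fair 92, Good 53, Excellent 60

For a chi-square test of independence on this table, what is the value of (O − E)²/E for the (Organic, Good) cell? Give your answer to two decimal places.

Row total (Organic) = 280; column total (Good) = 225; N = 800.
Expected count E = 280 × 225 / 800 = 78.750.
Contribution = (O − E)²/E = (90 − 78.750)² / 78.750 = 1.61.

1.61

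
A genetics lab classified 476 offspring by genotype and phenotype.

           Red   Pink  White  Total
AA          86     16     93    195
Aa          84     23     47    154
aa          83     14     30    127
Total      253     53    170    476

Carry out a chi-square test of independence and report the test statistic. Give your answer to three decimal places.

Grand total N = 476.
Expected counts (row total × column total / N):
  AA, Red: 195×253/476 = 103.6450
  AA, Pink: 195×53/476 = 21.7122
  AA, White: 195×170/476 = 69.6429
  Aa, Red: 154×253/476 = 81.8529
  Aa, Pink: 154×53/476 = 17.1471
  Aa, White: 154×170/476 = 55.0000
  aa, Red: 127×253/476 = 67.5021
  aa, Pink: 127×53/476 = 14.1408
  aa, White: 127×170/476 = 45.3571
Contributions (O − E)²/E:
  (86 − 103.6450)²/103.6450 = 3.0040
  (16 − 21.7122)²/21.7122 = 1.5028
  (93 − 69.6429)²/69.6429 = 7.8336
  (84 − 81.8529)²/81.8529 = 0.0563
  (23 − 17.1471)²/17.1471 = 1.9978
  (47 − 55.0000)²/55.0000 = 1.1636
  (83 − 67.5021)²/67.5021 = 3.5582
  (14 − 14.1408)²/14.1408 = 0.0014
  (30 − 45.3571)²/45.3571 = 5.1996
χ² = 3.0040 + 1.5028 + 7.8336 + 0.0563 + 1.9978 + 1.1636 + 3.5582 + 0.0014 + 5.1996 = 24.317

24.317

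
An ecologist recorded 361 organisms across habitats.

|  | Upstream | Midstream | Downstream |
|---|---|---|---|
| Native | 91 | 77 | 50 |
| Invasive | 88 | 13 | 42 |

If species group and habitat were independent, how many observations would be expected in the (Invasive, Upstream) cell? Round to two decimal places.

70.91

Row total (Invasive) = 143; column total (Upstream) = 179; grand total N = 361.
Expected count = (row total × column total) / N = 143 × 179 / 361 = 70.91.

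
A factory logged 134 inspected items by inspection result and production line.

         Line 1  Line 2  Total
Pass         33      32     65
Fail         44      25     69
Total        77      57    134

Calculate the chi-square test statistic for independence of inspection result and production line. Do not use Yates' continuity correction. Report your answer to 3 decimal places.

Grand total N = 134.
Expected counts (row total × column total / N):
  Pass, Line 1: 65×77/134 = 37.3507
  Pass, Line 2: 65×57/134 = 27.6493
  Fail, Line 1: 69×77/134 = 39.6493
  Fail, Line 2: 69×57/134 = 29.3507
Contributions (O − E)²/E:
  (33 − 37.3507)²/37.3507 = 0.5068
  (32 − 27.6493)²/27.6493 = 0.6846
  (44 − 39.6493)²/39.6493 = 0.4774
  (25 − 29.3507)²/29.3507 = 0.6449
χ² = 0.5068 + 0.6846 + 0.4774 + 0.6449 = 2.314

2.314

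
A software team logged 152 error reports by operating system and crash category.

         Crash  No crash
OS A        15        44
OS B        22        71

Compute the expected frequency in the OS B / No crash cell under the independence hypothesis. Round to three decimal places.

Row total (OS B) = 93; column total (No crash) = 115; grand total N = 152.
Expected count = (row total × column total) / N = 93 × 115 / 152 = 70.362.

70.362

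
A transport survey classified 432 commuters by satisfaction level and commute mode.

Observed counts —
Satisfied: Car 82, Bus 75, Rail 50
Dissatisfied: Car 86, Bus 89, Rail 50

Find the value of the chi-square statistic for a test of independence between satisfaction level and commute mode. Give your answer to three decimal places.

0.541

Row totals: 207, 225. Column totals: 168, 164, 100. Grand total N = 432.
Expected counts (row total × column total / N):
  Satisfied, Car: 207×168/432 = 80.5000
  Satisfied, Bus: 207×164/432 = 78.5833
  Satisfied, Rail: 207×100/432 = 47.9167
  Dissatisfied, Car: 225×168/432 = 87.5000
  Dissatisfied, Bus: 225×164/432 = 85.4167
  Dissatisfied, Rail: 225×100/432 = 52.0833
Contributions (O − E)²/E:
  (82 − 80.5000)²/80.5000 = 0.0280
  (75 − 78.5833)²/78.5833 = 0.1634
  (50 − 47.9167)²/47.9167 = 0.0906
  (86 − 87.5000)²/87.5000 = 0.0257
  (89 − 85.4167)²/85.4167 = 0.1503
  (50 − 52.0833)²/52.0833 = 0.0833
χ² = 0.0280 + 0.1634 + 0.0906 + 0.0257 + 0.1503 + 0.0833 = 0.541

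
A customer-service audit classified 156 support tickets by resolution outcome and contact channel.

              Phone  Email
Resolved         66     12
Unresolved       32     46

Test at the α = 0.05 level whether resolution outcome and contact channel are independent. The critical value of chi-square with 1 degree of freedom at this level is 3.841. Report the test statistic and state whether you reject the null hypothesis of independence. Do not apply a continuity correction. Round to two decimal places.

31.73; reject H₀

Row totals: 78, 78. Column totals: 98, 58. Grand total N = 156.
Expected counts (row total × column total / N):
  Resolved, Phone: 78×98/156 = 49.000
  Resolved, Email: 78×58/156 = 29.000
  Unresolved, Phone: 78×98/156 = 49.000
  Unresolved, Email: 78×58/156 = 29.000
Contributions (O − E)²/E:
  (66 − 49.000)²/49.000 = 5.8980
  (12 − 29.000)²/29.000 = 9.9655
  (32 − 49.000)²/49.000 = 5.8980
  (46 − 29.000)²/29.000 = 9.9655
χ² = 5.8980 + 9.9655 + 5.8980 + 9.9655 = 31.73
df = (2−1)(2−1) = 1. Since 31.73 > 3.841, reject the null hypothesis of independence at α = 0.05.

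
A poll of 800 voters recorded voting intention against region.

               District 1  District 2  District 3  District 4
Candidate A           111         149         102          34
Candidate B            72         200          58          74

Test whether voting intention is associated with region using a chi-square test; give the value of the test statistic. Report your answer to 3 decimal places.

Row totals: 396, 404. Column totals: 183, 349, 160, 108. Grand total N = 800.
Expected counts (row total × column total / N):
  Candidate A, District 1: 396×183/800 = 90.5850
  Candidate A, District 2: 396×349/800 = 172.7550
  Candidate A, District 3: 396×160/800 = 79.2000
  Candidate A, District 4: 396×108/800 = 53.4600
  Candidate B, District 1: 404×183/800 = 92.4150
  Candidate B, District 2: 404×349/800 = 176.2450
  Candidate B, District 3: 404×160/800 = 80.8000
  Candidate B, District 4: 404×108/800 = 54.5400
Contributions (O − E)²/E:
  (111 − 90.5850)²/90.5850 = 4.6009
  (149 − 172.7550)²/172.7550 = 3.2665
  (102 − 79.2000)²/79.2000 = 6.5636
  (34 − 53.4600)²/53.4600 = 7.0836
  (72 − 92.4150)²/92.4150 = 4.5098
  (200 − 176.2450)²/176.2450 = 3.2018
  (58 − 80.8000)²/80.8000 = 6.4337
  (74 − 54.5400)²/54.5400 = 6.9434
χ² = 4.6009 + 3.2665 + 6.5636 + 7.0836 + 4.5098 + 3.2018 + 6.4337 + 6.9434 = 42.603

42.603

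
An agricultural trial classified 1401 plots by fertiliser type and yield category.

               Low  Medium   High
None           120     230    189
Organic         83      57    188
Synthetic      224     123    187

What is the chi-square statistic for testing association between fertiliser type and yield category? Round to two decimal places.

Row totals: 539, 328, 534. Column totals: 427, 410, 564. Grand total N = 1401.
Expected counts (row total × column total / N):
  None, Low: 539×427/1401 = 164.27766
  None, Medium: 539×410/1401 = 157.73733
  None, High: 539×564/1401 = 216.98501
  Organic, Low: 328×427/1401 = 99.96859
  Organic, Medium: 328×410/1401 = 95.98858
  Organic, High: 328×564/1401 = 132.04283
  Synthetic, Low: 534×427/1401 = 162.75375
  Synthetic, Medium: 534×410/1401 = 156.27409
  Synthetic, High: 534×564/1401 = 214.97216
Contributions (O − E)²/E:
  (120 − 164.27766)²/164.27766 = 11.9341
  (230 − 157.73733)²/157.73733 = 33.1050
  (189 − 216.98501)²/216.98501 = 3.6093
  (83 − 99.96859)²/99.96859 = 2.8802
  (57 − 95.98858)²/95.98858 = 15.8364
  (188 − 132.04283)²/132.04283 = 23.7136
  (224 − 162.75375)²/162.75375 = 23.0477
  (123 − 156.27409)²/156.27409 = 7.0848
  (187 − 214.97216)²/214.97216 = 3.6397
χ² = 11.9341 + 33.1050 + 3.6093 + 2.8802 + 15.8364 + 23.7136 + 23.0477 + 7.0848 + 3.6397 = 124.85

124.85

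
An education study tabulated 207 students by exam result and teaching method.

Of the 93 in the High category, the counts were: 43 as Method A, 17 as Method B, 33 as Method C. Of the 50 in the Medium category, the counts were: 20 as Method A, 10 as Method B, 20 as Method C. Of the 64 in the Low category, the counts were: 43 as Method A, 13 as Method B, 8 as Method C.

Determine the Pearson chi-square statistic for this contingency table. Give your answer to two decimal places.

Row totals: 93, 50, 64. Column totals: 106, 40, 61. Grand total N = 207.
Expected counts (row total × column total / N):
  High, Method A: 93×106/207 = 47.623
  High, Method B: 93×40/207 = 17.971
  High, Method C: 93×61/207 = 27.406
  Medium, Method A: 50×106/207 = 25.604
  Medium, Method B: 50×40/207 = 9.662
  Medium, Method C: 50×61/207 = 14.734
  Low, Method A: 64×106/207 = 32.773
  Low, Method B: 64×40/207 = 12.367
  Low, Method C: 64×61/207 = 18.860
Contributions (O − E)²/E:
  (43 − 47.623)²/47.623 = 0.4488
  (17 − 17.971)²/17.971 = 0.0525
  (33 − 27.406)²/27.406 = 1.1418
  (20 − 25.604)²/25.604 = 1.2266
  (10 − 9.662)²/9.662 = 0.0118
  (20 − 14.734)²/14.734 = 1.8821
  (43 − 32.773)²/32.773 = 3.1914
  (13 − 12.367)²/12.367 = 0.0324
  (8 − 18.860)²/18.860 = 6.2534
χ² = 0.4488 + 0.0525 + 1.1418 + 1.2266 + 0.0118 + 1.8821 + 3.1914 + 0.0324 + 6.2534 = 14.24

14.24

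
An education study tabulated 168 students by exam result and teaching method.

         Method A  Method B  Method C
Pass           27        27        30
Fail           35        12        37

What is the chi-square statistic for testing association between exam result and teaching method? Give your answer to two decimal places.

Row totals: 84, 84. Column totals: 62, 39, 67. Grand total N = 168.
Expected counts (row total × column total / N):
  Pass, Method A: 84×62/168 = 31.000
  Pass, Method B: 84×39/168 = 19.500
  Pass, Method C: 84×67/168 = 33.500
  Fail, Method A: 84×62/168 = 31.000
  Fail, Method B: 84×39/168 = 19.500
  Fail, Method C: 84×67/168 = 33.500
Contributions (O − E)²/E:
  (27 − 31.000)²/31.000 = 0.5161
  (27 − 19.500)²/19.500 = 2.8846
  (30 − 33.500)²/33.500 = 0.3657
  (35 − 31.000)²/31.000 = 0.5161
  (12 − 19.500)²/19.500 = 2.8846
  (37 − 33.500)²/33.500 = 0.3657
χ² = 0.5161 + 2.8846 + 0.3657 + 0.5161 + 2.8846 + 0.3657 = 7.53

7.53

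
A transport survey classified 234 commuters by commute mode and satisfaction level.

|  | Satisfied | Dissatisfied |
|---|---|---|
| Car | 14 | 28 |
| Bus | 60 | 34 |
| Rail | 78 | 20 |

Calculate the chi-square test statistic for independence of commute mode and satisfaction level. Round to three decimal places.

27.726

Row totals: 42, 94, 98. Column totals: 152, 82. Grand total N = 234.
Expected counts (row total × column total / N):
  Car, Satisfied: 42×152/234 = 27.2821
  Car, Dissatisfied: 42×82/234 = 14.7179
  Bus, Satisfied: 94×152/234 = 61.0598
  Bus, Dissatisfied: 94×82/234 = 32.9402
  Rail, Satisfied: 98×152/234 = 63.6581
  Rail, Dissatisfied: 98×82/234 = 34.3419
Contributions (O − E)²/E:
  (14 − 27.2821)²/27.2821 = 6.4663
  (28 − 14.7179)²/14.7179 = 11.9864
  (60 − 61.0598)²/61.0598 = 0.0184
  (34 − 32.9402)²/32.9402 = 0.0341
  (78 − 63.6581)²/63.6581 = 3.2312
  (20 − 34.3419)²/34.3419 = 5.9895
χ² = 6.4663 + 11.9864 + 0.0184 + 0.0341 + 3.2312 + 5.9895 = 27.726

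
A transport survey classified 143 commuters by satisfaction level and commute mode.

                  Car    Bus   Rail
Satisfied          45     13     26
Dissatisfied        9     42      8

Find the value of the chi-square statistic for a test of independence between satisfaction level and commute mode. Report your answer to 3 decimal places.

Row totals: 84, 59. Column totals: 54, 55, 34. Grand total N = 143.
Expected counts (row total × column total / N):
  Satisfied, Car: 84×54/143 = 31.7203
  Satisfied, Bus: 84×55/143 = 32.3077
  Satisfied, Rail: 84×34/143 = 19.9720
  Dissatisfied, Car: 59×54/143 = 22.2797
  Dissatisfied, Bus: 59×55/143 = 22.6923
  Dissatisfied, Rail: 59×34/143 = 14.0280
Contributions (O − E)²/E:
  (45 − 31.7203)²/31.7203 = 5.5595
  (13 − 32.3077)²/32.3077 = 11.5387
  (26 − 19.9720)²/19.9720 = 1.8194
  (9 − 22.2797)²/22.2797 = 7.9153
  (42 − 22.6923)²/22.6923 = 16.4279
  (8 − 14.0280)²/14.0280 = 2.5903
χ² = 5.5595 + 11.5387 + 1.8194 + 7.9153 + 16.4279 + 2.5903 = 45.851

45.851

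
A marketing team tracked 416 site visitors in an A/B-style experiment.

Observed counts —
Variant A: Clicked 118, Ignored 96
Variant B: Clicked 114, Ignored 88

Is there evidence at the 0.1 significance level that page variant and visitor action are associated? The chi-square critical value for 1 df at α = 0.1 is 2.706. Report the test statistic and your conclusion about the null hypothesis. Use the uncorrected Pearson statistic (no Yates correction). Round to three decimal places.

Row totals: 214, 202. Column totals: 232, 184. Grand total N = 416.
Expected counts (row total × column total / N):
  Variant A, Clicked: 214×232/416 = 119.3462
  Variant A, Ignored: 214×184/416 = 94.6538
  Variant B, Clicked: 202×232/416 = 112.6538
  Variant B, Ignored: 202×184/416 = 89.3462
Contributions (O − E)²/E:
  (118 − 119.3462)²/119.3462 = 0.0152
  (96 − 94.6538)²/94.6538 = 0.0191
  (114 − 112.6538)²/112.6538 = 0.0161
  (88 − 89.3462)²/89.3462 = 0.0203
χ² = 0.0152 + 0.0191 + 0.0161 + 0.0203 = 0.071
df = (2−1)(2−1) = 1. Since 0.071 < 2.706, fail to reject the null hypothesis of independence at α = 0.1.

0.071; fail to reject H₀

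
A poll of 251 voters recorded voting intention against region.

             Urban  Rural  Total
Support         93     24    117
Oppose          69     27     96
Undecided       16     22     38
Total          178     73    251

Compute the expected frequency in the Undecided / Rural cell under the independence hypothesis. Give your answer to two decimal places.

11.05

Row total (Undecided) = 38; column total (Rural) = 73; grand total N = 251.
Expected count = (row total × column total) / N = 38 × 73 / 251 = 11.05.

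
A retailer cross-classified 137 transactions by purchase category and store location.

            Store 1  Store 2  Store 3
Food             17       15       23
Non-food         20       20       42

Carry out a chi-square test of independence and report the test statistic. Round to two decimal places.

Row totals: 55, 82. Column totals: 37, 35, 65. Grand total N = 137.
Expected counts (row total × column total / N):
  Food, Store 1: 55×37/137 = 14.854
  Food, Store 2: 55×35/137 = 14.051
  Food, Store 3: 55×65/137 = 26.095
  Non-food, Store 1: 82×37/137 = 22.146
  Non-food, Store 2: 82×35/137 = 20.949
  Non-food, Store 3: 82×65/137 = 38.905
Contributions (O − E)²/E:
  (17 − 14.854)²/14.854 = 0.3100
  (15 − 14.051)²/14.051 = 0.0641
  (23 − 26.095)²/26.095 = 0.3671
  (20 − 22.146)²/22.146 = 0.2080
  (20 − 20.949)²/20.949 = 0.0430
  (42 − 38.905)²/38.905 = 0.2462
χ² = 0.3100 + 0.0641 + 0.3671 + 0.2080 + 0.0430 + 0.2462 = 1.24

1.24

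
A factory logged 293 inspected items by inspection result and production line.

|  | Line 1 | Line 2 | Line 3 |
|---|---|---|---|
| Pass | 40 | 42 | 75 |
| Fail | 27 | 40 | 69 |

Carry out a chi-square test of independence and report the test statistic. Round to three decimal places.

Row totals: 157, 136. Column totals: 67, 82, 144. Grand total N = 293.
Expected counts (row total × column total / N):
  Pass, Line 1: 157×67/293 = 35.9010
  Pass, Line 2: 157×82/293 = 43.9386
  Pass, Line 3: 157×144/293 = 77.1604
  Fail, Line 1: 136×67/293 = 31.0990
  Fail, Line 2: 136×82/293 = 38.0614
  Fail, Line 3: 136×144/293 = 66.8396
Contributions (O − E)²/E:
  (40 − 35.9010)²/35.9010 = 0.4680
  (42 − 43.9386)²/43.9386 = 0.0855
  (75 − 77.1604)²/77.1604 = 0.0605
  (27 − 31.0990)²/31.0990 = 0.5403
  (40 − 38.0614)²/38.0614 = 0.0987
  (69 − 66.8396)²/66.8396 = 0.0698
χ² = 0.4680 + 0.0855 + 0.0605 + 0.5403 + 0.0987 + 0.0698 = 1.323

1.323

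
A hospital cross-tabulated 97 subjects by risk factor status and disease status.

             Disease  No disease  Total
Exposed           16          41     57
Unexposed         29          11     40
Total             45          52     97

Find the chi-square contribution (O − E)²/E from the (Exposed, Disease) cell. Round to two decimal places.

Row total (Exposed) = 57; column total (Disease) = 45; N = 97.
Expected count E = 57 × 45 / 97 = 26.443.
Contribution = (O − E)²/E = (16 − 26.443)² / 26.443 = 4.12.

4.12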